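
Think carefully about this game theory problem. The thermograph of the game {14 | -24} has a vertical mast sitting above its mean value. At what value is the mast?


Game = {14 | -24}, a switch {a | b} with numbers a > b.
Its thermograph has left wall a - t and right wall b + t, which meet at t = (a - b)/2, where both equal (a + b)/2. So the mast (mean value) is at (a + b)/2.
Mean = (14 + (-24))/2 = -10/2 = -5

-5


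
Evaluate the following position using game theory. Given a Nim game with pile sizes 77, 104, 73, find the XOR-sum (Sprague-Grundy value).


We need the XOR (exclusive or) of all pile sizes.
After XOR-ing pile 1 (size 77): 0 XOR 77 = 77
After XOR-ing pile 2 (size 104): 77 XOR 104 = 37
After XOR-ing pile 3 (size 73): 37 XOR 73 = 108
The Nim-value of this position is 108.

108


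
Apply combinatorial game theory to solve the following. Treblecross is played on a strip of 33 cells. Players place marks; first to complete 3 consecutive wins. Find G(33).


Treblecross: place X on empty cells; 3-in-a-row wins.
Playing within two cells of an existing X lets the opponent win at once, so sensible play treats the cells i-2..i+2 around each X as dead. The player left with no safe cell loses, so this is a normal-play take-away game on strips of safe cells.
Placing X at cell i (0-indexed) of a strip of k safe cells leaves independent strips of sizes max(0, i-2) and max(0, k-i-3). Hence G(k) = mex{ G(max(0,i-2)) XOR G(max(0,k-i-3)) : 0 <= i < k }, with G(0) = 0.
G(1): splits (0,0):0^0=0 -> mex({0}) = 1
G(2): splits (0,0):0^0=0 -> mex({0}) = 1
G(3): splits (0,0):0^0=0 -> mex({0}) = 1
G(4): splits (0,1):0^1=1 (0,0):0^0=0 -> mex({0, 1}) = 2
G(5): splits (0,2):0^1=1 (0,1):0^1=1 (0,0):0^0=0 -> mex({0, 1}) = 2
G(6) = mex({1}) = 0
G(7) = mex({0, 1, 2}) = 3
G(8) = mex({0, 1, 2}) = 3
G(9) = mex({0, 2}) = 1
G(10) = mex({0, 2, 3}) = 1
G(11) = mex({0, 3}) = 1
G(12) = mex({1, 3}) = 0
G(13) = mex({0, 1, 2, 3}) = 4
G(14) = mex({0, 1, 2}) = 3
G(15) = mex({0, 1, 2}) = 3
G(16) = mex({0, 1, 2, 4}) = 3
G(17) = mex({0, 1, 3, 4}) = 2
G(18) = mex({0, 1, 3, 4}) = 2
G(19) = mex({0, 1, 3, 5}) = 2
G(20) = mex({0, 1, 2, 3, 5}) = 4
G(21) = mex({0, 1, 2, 3, 5}) = 4
G(22) = mex({1, 2, 6}) = 0
G(23) = mex({0, 1, 2, 3, 4, 6}) = 5
G(24) = mex({0, 1, 2, 3, 4}) = 5
G(25) = mex({0, 1, 3, 4, 7}) = 2
G(26) = mex({0, 1, 3, 4, 5, 7}) = 2
G(27) = mex({0, 1, 3, 5}) = 2
G(28) = mex({0, 1, 2, 5}) = 3
G(29) = mex({0, 1, 2, 4, 5, 6}) = 3
G(30) = mex({1, 2, 4, 6}) = 0
G(31) = mex({0, 1, 2, 3, 4, 6}) = 5
G(32) = mex({1, 2, 3, 4, 7}) = 0
G(33) = mex({0, 3, 7}) = 1
Therefore G(33) = 1.

1


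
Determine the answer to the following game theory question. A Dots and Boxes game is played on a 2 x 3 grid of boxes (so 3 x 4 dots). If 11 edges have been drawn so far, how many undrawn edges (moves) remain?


Grid: 2 x 3 boxes, i.e. 3 rows and 4 columns of dots.
Horizontal edges: (rows + 1) * cols = 3 * 3 = 9
Vertical edges: rows * (cols + 1) = 2 * 4 = 8
Total edges: 9 + 8 = 17
Edges drawn: 11
Remaining: 17 - 11 = 6

6


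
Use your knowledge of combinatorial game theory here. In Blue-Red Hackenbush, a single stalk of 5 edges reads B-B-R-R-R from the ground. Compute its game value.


Edges (from ground): B-B-R-R-R
By Berlekamp's sign-expansion rule, a Blue-Red Hackenbush stalk has the value of the surreal number whose sign sequence is the edge sequence with B -> + and R -> -.
Sign sequence: ++---
Trace the sign expansion in the surreal number tree, starting from 0:
Edge 1: B (sign +) -> bounds (0, +inf), value = 1
Edge 2: B (sign +) -> bounds (1, +inf), value = 2
Edge 3: R (sign -) -> bounds (1, 2), value = 3/2
Edge 4: R (sign -) -> bounds (1, 3/2), value = 5/4
Edge 5: R (sign -) -> bounds (1, 5/4), value = 9/8
Game value = 9/8

9/8


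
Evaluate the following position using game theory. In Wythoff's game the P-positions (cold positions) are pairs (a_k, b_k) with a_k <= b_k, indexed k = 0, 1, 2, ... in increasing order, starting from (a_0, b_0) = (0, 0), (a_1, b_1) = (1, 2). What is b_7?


By Wythoff's theorem, a_k = floor(k * phi) and b_k = floor(k * phi^2) = a_k + k, where phi = (1 + sqrt(5))/2 is the golden ratio.
phi = (1 + sqrt(5))/2 = 1.618034
phi^2 = phi + 1 = 2.618034
k = 7
k * phi^2 = 7 * 2.618034 = 18.326238
b_7 = floor(k * phi^2) = 18 (check: a_7 + k = 11 + 7 = 18)

18


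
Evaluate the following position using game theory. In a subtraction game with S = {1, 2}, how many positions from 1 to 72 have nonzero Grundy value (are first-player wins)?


Subtraction set S = {1, 2}, so G(n) = n mod 3.
G(n) = 0 when n is a multiple of 3.
Multiples of 3 in [1, 72]: 24
N-positions (nonzero Grundy) = 72 - 24 = 48

48


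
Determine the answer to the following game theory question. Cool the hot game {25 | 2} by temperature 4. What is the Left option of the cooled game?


Original game: {25 | 2} (a switch {a | b} with a > b).
Cooling by t (for t below the temperature (a - b)/2 = 23/2) taxes each move by t: {a | b} cooled by t is {a - t | b + t}.
Cooling amount: t = 4
Cooled Left option: 25 - 4 = 21
Cooled Right option: 2 + 4 = 6
Cooled game: {21 | 6}
Left option = 21

21


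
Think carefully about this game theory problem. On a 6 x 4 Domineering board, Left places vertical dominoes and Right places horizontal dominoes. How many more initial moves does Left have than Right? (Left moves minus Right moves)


Board is 6 x 4 (rows x cols).
Left (vertical) placements: (rows-1) * cols = 5 * 4 = 20
Right (horizontal) placements: rows * (cols-1) = 6 * 3 = 18
Advantage = Left - Right = 20 - 18 = 2

2


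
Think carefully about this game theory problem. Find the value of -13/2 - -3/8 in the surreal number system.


x = -13/2, y = -3/8
Converting to common denominator: 8
x = -52/8, y = -3/8
x - y = -13/2 - -3/8 = -49/8

-49/8


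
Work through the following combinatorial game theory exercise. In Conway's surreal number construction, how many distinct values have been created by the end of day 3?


Day 0: {|} = 0 is born. Count = 1.
Day n: the number of surreal numbers born by day n is 2^(n+1) - 1.
By day 0: 2^1 - 1 = 1
By day 1: 2^2 - 1 = 3
By day 2: 2^3 - 1 = 7
By day 3: 2^4 - 1 = 15
By day 3: 15 surreal numbers.

15


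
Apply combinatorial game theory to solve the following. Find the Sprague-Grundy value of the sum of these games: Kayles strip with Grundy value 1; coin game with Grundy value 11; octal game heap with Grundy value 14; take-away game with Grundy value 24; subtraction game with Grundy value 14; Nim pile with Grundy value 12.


By the Sprague-Grundy theorem, the Grundy value of a sum of games is the XOR of individual Grundy values.
Kayles strip: Grundy value = 1. Running XOR: 0 XOR 1 = 1
coin game: Grundy value = 11. Running XOR: 1 XOR 11 = 10
octal game heap: Grundy value = 14. Running XOR: 10 XOR 14 = 4
take-away game: Grundy value = 24. Running XOR: 4 XOR 24 = 28
subtraction game: Grundy value = 14. Running XOR: 28 XOR 14 = 18
Nim pile: Grundy value = 12. Running XOR: 18 XOR 12 = 30
The combined Grundy value is 30.

30


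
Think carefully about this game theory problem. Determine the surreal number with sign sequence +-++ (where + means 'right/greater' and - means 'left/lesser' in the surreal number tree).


Sign expansion: +-++
Rule: track bounds (lo, hi), initially (-inf, +inf). On '+', the current value becomes lo and we move to the simplest number in (value, hi): value + 1 if hi = +inf, otherwise the midpoint (value + hi)/2. On '-', the current value becomes hi and we move to value - 1 if lo = -inf, otherwise the midpoint (lo + value)/2.
Start at 0.
Step 1: sign = +, move right. Bounds: (0, +inf). Value = 1
Step 2: sign = -, move left. Bounds: (0, 1). Value = 1/2
Step 3: sign = +, move right. Bounds: (1/2, 1). Value = 3/4
Step 4: sign = +, move right. Bounds: (3/4, 1). Value = 7/8
The surreal number with sign expansion +-++ is 7/8.

7/8


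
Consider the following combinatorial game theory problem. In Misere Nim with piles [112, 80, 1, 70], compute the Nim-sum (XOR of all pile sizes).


We need the XOR (exclusive or) of all pile sizes.
After XOR-ing pile 1 (size 112): 0 XOR 112 = 112
After XOR-ing pile 2 (size 80): 112 XOR 80 = 32
After XOR-ing pile 3 (size 1): 32 XOR 1 = 33
After XOR-ing pile 4 (size 70): 33 XOR 70 = 103
The Nim-value of this position is 103.

103


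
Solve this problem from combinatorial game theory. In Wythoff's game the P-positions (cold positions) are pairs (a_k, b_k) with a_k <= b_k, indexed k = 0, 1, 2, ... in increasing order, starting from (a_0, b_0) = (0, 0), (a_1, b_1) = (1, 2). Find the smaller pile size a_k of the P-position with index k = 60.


By Wythoff's theorem, a_k = floor(k * phi) and b_k = floor(k * phi^2) = a_k + k, where phi = (1 + sqrt(5))/2 is the golden ratio.
phi = (1 + sqrt(5))/2 = 1.618034
k = 60
k * phi = 60 * 1.618034 = 97.082039
a_60 = floor(k * phi) = 97

97


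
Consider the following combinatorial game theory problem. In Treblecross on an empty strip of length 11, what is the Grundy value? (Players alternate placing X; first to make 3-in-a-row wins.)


Treblecross: place X on empty cells; 3-in-a-row wins.
Playing within two cells of an existing X lets the opponent win at once, so sensible play treats the cells i-2..i+2 around each X as dead. The player left with no safe cell loses, so this is a normal-play take-away game on strips of safe cells.
Placing X at cell i (0-indexed) of a strip of k safe cells leaves independent strips of sizes max(0, i-2) and max(0, k-i-3). Hence G(k) = mex{ G(max(0,i-2)) XOR G(max(0,k-i-3)) : 0 <= i < k }, with G(0) = 0.
G(1): splits (0,0):0^0=0 -> mex({0}) = 1
G(2): splits (0,0):0^0=0 -> mex({0}) = 1
G(3): splits (0,0):0^0=0 -> mex({0}) = 1
G(4): splits (0,1):0^1=1 (0,0):0^0=0 -> mex({0, 1}) = 2
G(5): splits (0,2):0^1=1 (0,1):0^1=1 (0,0):0^0=0 -> mex({0, 1}) = 2
G(6) = mex({1}) = 0
G(7) = mex({0, 1, 2}) = 3
G(8) = mex({0, 1, 2}) = 3
G(9) = mex({0, 2}) = 1
G(10) = mex({0, 2, 3}) = 1
G(11) = mex({0, 3}) = 1
Therefore G(11) = 1.

1


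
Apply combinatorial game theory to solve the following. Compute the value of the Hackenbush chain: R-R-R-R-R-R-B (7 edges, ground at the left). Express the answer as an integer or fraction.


Edges (from ground): R-R-R-R-R-R-B
By Berlekamp's sign-expansion rule, a Blue-Red Hackenbush stalk has the value of the surreal number whose sign sequence is the edge sequence with B -> + and R -> -.
Sign sequence: ------+
Trace the sign expansion in the surreal number tree, starting from 0:
Edge 1: R (sign -) -> bounds (-inf, 0), value = -1
Edge 2: R (sign -) -> bounds (-inf, -1), value = -2
Edge 3: R (sign -) -> bounds (-inf, -2), value = -3
Edge 4: R (sign -) -> bounds (-inf, -3), value = -4
Edge 5: R (sign -) -> bounds (-inf, -4), value = -5
Edge 6: R (sign -) -> bounds (-inf, -5), value = -6
Edge 7: B (sign +) -> bounds (-6, -5), value = -11/2
Game value = -11/2

-11/2


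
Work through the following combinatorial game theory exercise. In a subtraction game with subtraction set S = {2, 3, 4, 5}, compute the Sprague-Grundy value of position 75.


The subtraction set is S = {2, 3, 4, 5}.
G(k) = mex{ G(k - s) : s in S, s <= k }. We compute iteratively: G(0) = 0.
G(1) = mex({}) = 0
G(2) = mex({0}) = 1
G(3) = mex({0}) = 1
G(4) = mex({0, 1}) = 2
G(5) = mex({0, 1}) = 2
G(6) = mex({0, 1, 2}) = 3
G(7) = mex({1, 2}) = 0
G(8) = mex({1, 2, 3}) = 0
G(9) = mex({0, 2, 3}) = 1
G(10) = mex({0, 2, 3}) = 1
G(11) = mex({0, 1, 3}) = 2
Observe that G(7)..G(11) = 0, 0, 1, 1, 2 repeats G(0)..G(4) = 0, 0, 1, 1, 2.
For k >= max(S) = 5, G(k) is determined by the previous 5 values G(k-5)..G(k-1); a window of 5 consecutive values has recurred shifted by 7, so by induction G(k + 7) = G(k) for all k >= 0: the sequence is periodic from the start with period 7.
One period: G(0..6) = 0, 0, 1, 1, 2, 2, 3.
75 mod 7 = 5, so G(75) = G(5) = 2.

2


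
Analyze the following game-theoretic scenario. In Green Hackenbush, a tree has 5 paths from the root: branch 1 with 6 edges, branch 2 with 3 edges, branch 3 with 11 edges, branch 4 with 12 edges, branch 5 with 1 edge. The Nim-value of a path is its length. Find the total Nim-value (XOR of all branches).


The tree has 5 branches from the ground vertex.
In Green Hackenbush, the Nim-value of a simple path of length k is k.
Branch 1: length 6, Nim-value = 6
Branch 2: length 3, Nim-value = 3
Branch 3: length 11, Nim-value = 11
Branch 4: length 12, Nim-value = 12
Branch 5: length 1, Nim-value = 1
Total Nim-value = XOR of all branch values:
0 XOR 6 = 6
6 XOR 3 = 5
5 XOR 11 = 14
14 XOR 12 = 2
2 XOR 1 = 3
Nim-value of the tree = 3

3


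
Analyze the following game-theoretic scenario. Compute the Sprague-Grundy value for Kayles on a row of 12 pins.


Kayles: a move removes 1 or 2 adjacent pins from a contiguous row.
Removing pins from a row of k leaves two independent rows (a, b) with a + b = k - 1 (one pin) or a + b = k - 2 (two pins); an end removal gives a = 0.
By Sprague-Grundy, G(k) = mex{ G(a) XOR G(b) } over all these splits. G(0) = 0.
G(1): splits (0,0):0^0=0 -> mex({0}) = 1
G(2): splits (0,1):0^1=1 (0,0):0^0=0 -> mex({0, 1}) = 2
G(3): splits (0,2):0^2=2 (1,1):1^1=0 (0,1):0^1=1 -> mex({0, 1, 2}) = 3
G(4): splits (0,3):0^3=3 (1,2):1^2=3 (0,2):0^2=2 (1,1):1^1=0 -> mex({0, 2, 3}) = 1
G(5): splits (0,4):0^1=1 (1,3):1^3=2 (2,2):2^2=0 (0,3):0^3=3 (1,2):1^2=3 -> mex({0, 1, 2, 3}) = 4
G(6) = mex({0, 1, 2, 4}) = 3
G(7) = mex({0, 1, 3, 4, 5}) = 2
G(8) = mex({0, 2, 3, 5, 6}) = 1
G(9) = mex({0, 1, 2, 3, 6, 7}) = 4
G(10) = mex({0, 1, 3, 4, 5, 7}) = 2
G(11) = mex({0, 1, 2, 3, 4, 5}) = 6
G(12) = mex({0, 1, 2, 3, 5, 6, 7}) = 4
Therefore G(12) = 4.

4


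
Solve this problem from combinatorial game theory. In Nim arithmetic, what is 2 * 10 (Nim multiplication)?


Nim multiplication is bilinear over XOR: (u XOR v) * w = (u*w) XOR (v*w).
So we split each operand into its bit components and XOR the pairwise Nim products.
2 = 2 (as XOR of powers of 2).
10 = 2 + 8 (as XOR of powers of 2).
Using the standard Nim-product table on single bits:
  2*2 = 3,   2*4 = 8,   2*8 = 12,
  4*4 = 6,   4*8 = 11,  8*8 = 13,
and  1*x = x (identity), k*l = l*k (commutative).
Pairwise Nim products:
  2 * 2 = 3
  2 * 8 = 12
XOR them: 3 XOR 12 = 15.
Result: 2 * 10 = 15 (in Nim).

15


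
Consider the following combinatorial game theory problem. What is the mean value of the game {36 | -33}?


Game = {36 | -33}, a switch {a | b} with numbers a > b.
Its thermograph has left wall a - t and right wall b + t, which meet at t = (a - b)/2, where both equal (a + b)/2. So the mast (mean value) is at (a + b)/2.
Mean = (36 + (-33))/2 = 3/2 = 3/2

3/2


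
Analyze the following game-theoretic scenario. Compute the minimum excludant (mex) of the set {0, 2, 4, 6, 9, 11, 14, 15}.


Set = {0, 2, 4, 6, 9, 11, 14, 15}
0 is in the set.
1 is NOT in the set. This is the mex.
mex = 1

1


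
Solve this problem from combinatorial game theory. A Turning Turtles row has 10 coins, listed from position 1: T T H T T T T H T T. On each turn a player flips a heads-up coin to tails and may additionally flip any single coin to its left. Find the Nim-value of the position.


Coins: T T H T T T T H T T
Key fact: a single head at position k behaves exactly like a Nim heap of size k (turning it to T and optionally flipping a coin at j < k corresponds to moving the heap from k to j, or to 0), and heads combine as a disjunctive sum (two heads at the same place would cancel, matching j XOR j = 0). So the Nim-value is the XOR of the 1-indexed positions of the heads.
Face-up positions (1-indexed): [3, 8]
XOR 0 with 3: 0 XOR 3 = 3
XOR 3 with 8: 3 XOR 8 = 11
Nim-value = 11

11


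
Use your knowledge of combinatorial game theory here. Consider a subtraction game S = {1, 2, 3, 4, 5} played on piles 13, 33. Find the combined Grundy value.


Subtraction set: {1, 2, 3, 4, 5}
For this subtraction set, G(n) = n mod 6 (period = max + 1 = 6).
Pile 1 (size 13): G(13) = 13 mod 6 = 1
Pile 2 (size 33): G(33) = 33 mod 6 = 3
Total Grundy value = XOR of all: 1 XOR 3 = 2

2


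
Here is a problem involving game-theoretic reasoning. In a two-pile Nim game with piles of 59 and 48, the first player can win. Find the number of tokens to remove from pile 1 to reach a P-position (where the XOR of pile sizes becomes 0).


Piles: 59 and 48
Current XOR: 59 XOR 48 = 11 (non-zero, so this is an N-position).
To make the XOR zero, we need to find a move that balances the piles.
For pile 1 (size 59): target = 59 XOR 11 = 48
We reduce pile 1 from 59 to 48.
Tokens removed: 59 - 48 = 11
Verification: 48 XOR 48 = 0

11


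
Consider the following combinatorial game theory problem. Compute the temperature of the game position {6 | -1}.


The game is {6 | -1}, a switch {a | b} with numbers a > b.
Cooling {a | b} by t gives {a - t | b + t}, which stops being hot when a - t = b + t, i.e. at t = (a - b)/2. So the temperature of a switch is (a - b)/2.
Temperature = (Left option - Right option) / 2
= (6 - (-1)) / 2
= 7 / 2
= 7/2

7/2


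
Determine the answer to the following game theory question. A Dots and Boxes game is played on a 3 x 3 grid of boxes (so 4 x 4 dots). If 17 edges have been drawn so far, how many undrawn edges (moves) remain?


Grid: 3 x 3 boxes, i.e. 4 rows and 4 columns of dots.
Horizontal edges: (rows + 1) * cols = 4 * 3 = 12
Vertical edges: rows * (cols + 1) = 3 * 4 = 12
Total edges: 12 + 12 = 24
Edges drawn: 17
Remaining: 24 - 17 = 7

7


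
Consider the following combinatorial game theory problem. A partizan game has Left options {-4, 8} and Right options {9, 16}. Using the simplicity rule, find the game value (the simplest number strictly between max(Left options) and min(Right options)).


Left options: {-4, 8}, max = 8
Right options: {9, 16}, min = 9
All options are numbers and max(Left) < min(Right), so by the simplicity theorem the value is the simplest (earliest-born) number strictly between 8 and 9.
No integer lies strictly between 8 and 9, so the value is the dyadic rational m/2^k in the interval with the smallest k (then m odd); search k = 1, 2, ...:
Denominator 2: 17/2 lies strictly between 8 and 9 -- found.
The simplest number in the interval is 17/2.
Game value = 17/2

17/2


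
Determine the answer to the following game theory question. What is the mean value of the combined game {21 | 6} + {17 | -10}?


G1 = {21 | 6}, G2 = {17 | -10}
Each is a switch {a | b} with numbers a > b; its mean value is (a + b)/2, and mean value is additive over game sums: m(G1 + G2) = m(G1) + m(G2).
Mean of G1 = (21 + (6))/2 = 27/2 = 27/2
Mean of G2 = (17 + (-10))/2 = 7/2 = 7/2
Mean of G1 + G2 = 27/2 + 7/2 = 17

17


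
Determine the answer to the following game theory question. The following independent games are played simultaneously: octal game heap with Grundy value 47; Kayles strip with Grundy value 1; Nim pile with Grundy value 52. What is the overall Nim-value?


By the Sprague-Grundy theorem, the Grundy value of a sum of games is the XOR of individual Grundy values.
octal game heap: Grundy value = 47. Running XOR: 0 XOR 47 = 47
Kayles strip: Grundy value = 1. Running XOR: 47 XOR 1 = 46
Nim pile: Grundy value = 52. Running XOR: 46 XOR 52 = 26
The combined Grundy value is 26.

26


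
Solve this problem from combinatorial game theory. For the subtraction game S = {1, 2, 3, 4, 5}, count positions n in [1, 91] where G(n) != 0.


Subtraction set S = {1, 2, 3, 4, 5}, so G(n) = n mod 6.
G(n) = 0 when n is a multiple of 6.
Multiples of 6 in [1, 91]: 15
N-positions (nonzero Grundy) = 91 - 15 = 76

76


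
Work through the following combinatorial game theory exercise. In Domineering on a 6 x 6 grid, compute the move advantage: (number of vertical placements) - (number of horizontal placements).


Board is 6 x 6 (rows x cols).
Left (vertical) placements: (rows-1) * cols = 5 * 6 = 30
Right (horizontal) placements: rows * (cols-1) = 6 * 5 = 30
Advantage = Left - Right = 30 - 30 = 0

0


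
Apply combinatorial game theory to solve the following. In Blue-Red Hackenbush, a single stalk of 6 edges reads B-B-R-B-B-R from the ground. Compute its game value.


Edges (from ground): B-B-R-B-B-R
By Berlekamp's sign-expansion rule, a Blue-Red Hackenbush stalk has the value of the surreal number whose sign sequence is the edge sequence with B -> + and R -> -.
Sign sequence: ++-++-
Trace the sign expansion in the surreal number tree, starting from 0:
Edge 1: B (sign +) -> bounds (0, +inf), value = 1
Edge 2: B (sign +) -> bounds (1, +inf), value = 2
Edge 3: R (sign -) -> bounds (1, 2), value = 3/2
Edge 4: B (sign +) -> bounds (3/2, 2), value = 7/4
Edge 5: B (sign +) -> bounds (7/4, 2), value = 15/8
Edge 6: R (sign -) -> bounds (7/4, 15/8), value = 29/16
Game value = 29/16

29/16


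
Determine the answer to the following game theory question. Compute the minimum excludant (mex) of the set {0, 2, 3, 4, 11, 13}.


Set = {0, 2, 3, 4, 11, 13}
0 is in the set.
1 is NOT in the set. This is the mex.
mex = 1

1


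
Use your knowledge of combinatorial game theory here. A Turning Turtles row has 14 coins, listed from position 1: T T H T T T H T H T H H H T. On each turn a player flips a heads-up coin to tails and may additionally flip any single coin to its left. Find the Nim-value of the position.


Coins: T T H T T T H T H T H H H T
Key fact: a single head at position k behaves exactly like a Nim heap of size k (turning it to T and optionally flipping a coin at j < k corresponds to moving the heap from k to j, or to 0), and heads combine as a disjunctive sum (two heads at the same place would cancel, matching j XOR j = 0). So the Nim-value is the XOR of the 1-indexed positions of the heads.
Face-up positions (1-indexed): [3, 7, 9, 11, 12, 13]
XOR 0 with 3: 0 XOR 3 = 3
XOR 3 with 7: 3 XOR 7 = 4
XOR 4 with 9: 4 XOR 9 = 13
XOR 13 with 11: 13 XOR 11 = 6
XOR 6 with 12: 6 XOR 12 = 10
XOR 10 with 13: 10 XOR 13 = 7
Nim-value = 7

7


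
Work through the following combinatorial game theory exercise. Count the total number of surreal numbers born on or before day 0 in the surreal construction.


Day 0: {|} = 0 is born. Count = 1.
Day n: the number of surreal numbers born by day n is 2^(n+1) - 1.
By day 0: 2^1 - 1 = 1
By day 0: 1 surreal numbers.

1


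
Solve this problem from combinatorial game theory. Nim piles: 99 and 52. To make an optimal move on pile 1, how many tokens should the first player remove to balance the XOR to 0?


Piles: 99 and 52
Current XOR: 99 XOR 52 = 87 (non-zero, so this is an N-position).
To make the XOR zero, we need to find a move that balances the piles.
For pile 1 (size 99): target = 99 XOR 87 = 52
We reduce pile 1 from 99 to 52.
Tokens removed: 99 - 52 = 47
Verification: 52 XOR 52 = 0

47


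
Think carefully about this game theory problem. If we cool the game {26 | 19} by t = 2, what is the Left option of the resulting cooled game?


Original game: {26 | 19} (a switch {a | b} with a > b).
Cooling by t (for t below the temperature (a - b)/2 = 7/2) taxes each move by t: {a | b} cooled by t is {a - t | b + t}.
Cooling amount: t = 2
Cooled Left option: 26 - 2 = 24
Cooled Right option: 19 + 2 = 21
Cooled game: {24 | 21}
Left option = 24

24


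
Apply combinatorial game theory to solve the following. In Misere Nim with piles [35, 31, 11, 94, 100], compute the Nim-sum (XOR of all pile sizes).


We need the XOR (exclusive or) of all pile sizes.
After XOR-ing pile 1 (size 35): 0 XOR 35 = 35
After XOR-ing pile 2 (size 31): 35 XOR 31 = 60
After XOR-ing pile 3 (size 11): 60 XOR 11 = 55
After XOR-ing pile 4 (size 94): 55 XOR 94 = 105
After XOR-ing pile 5 (size 100): 105 XOR 100 = 13
The Nim-value of this position is 13.

13


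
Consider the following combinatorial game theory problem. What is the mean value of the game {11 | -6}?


Game = {11 | -6}, a switch {a | b} with numbers a > b.
Its thermograph has left wall a - t and right wall b + t, which meet at t = (a - b)/2, where both equal (a + b)/2. So the mast (mean value) is at (a + b)/2.
Mean = (11 + (-6))/2 = 5/2 = 5/2

5/2


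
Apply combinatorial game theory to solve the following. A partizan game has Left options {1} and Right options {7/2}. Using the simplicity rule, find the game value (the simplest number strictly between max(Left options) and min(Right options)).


Left options: {1}, max = 1
Right options: {7/2}, min = 7/2
All options are numbers and max(Left) < min(Right), so by the simplicity theorem the value is the simplest (earliest-born) number strictly between 1 and 7/2.
Integers 2 through 3 all lie strictly between 1 and 7/2.
Among integers, the simplest (lowest birthday = smallest |n|; 0 is born on day 0, +-n on day n) is 2.
No non-integer in the interval can be simpler: if x is a non-integer in the interval, then floor(x) or ceil(x) also lies in the interval (the interval contains an integer), and both are proper prefixes of x's sign expansion, i.e. born earlier. So the game value is 2.
Game value = 2

2


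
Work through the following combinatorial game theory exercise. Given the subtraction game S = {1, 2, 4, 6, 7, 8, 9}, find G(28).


The subtraction set is S = {1, 2, 4, 6, 7, 8, 9}.
G(k) = mex{ G(k - s) : s in S, s <= k }. We compute iteratively: G(0) = 0.
G(1) = mex({0}) = 1
G(2) = mex({0, 1}) = 2
G(3) = mex({1, 2}) = 0
G(4) = mex({0, 2}) = 1
G(5) = mex({0, 1}) = 2
G(6) = mex({0, 1, 2}) = 3
G(7) = mex({0, 1, 2, 3}) = 4
G(8) = mex({0, 1, 2, 3, 4}) = 5
G(9) = mex({0, 1, 2, 4, 5}) = 3
G(10) = mex({0, 1, 2, 3, 5}) = 4
G(11) = mex({0, 1, 2, 3, 4}) = 5
G(12) = mex({0, 1, 2, 3, 4, 5}) = 6
G(13) = mex({1, 2, 3, 4, 5, 6}) = 0
G(14) = mex({0, 2, 3, 4, 5, 6}) = 1
G(15) = mex({0, 1, 3, 4, 5}) = 2
G(16) = mex({1, 2, 3, 4, 5, 6}) = 0
G(17) = mex({0, 2, 3, 4, 5}) = 1
G(18) = mex({0, 1, 3, 4, 5, 6}) = 2
G(19) = mex({0, 1, 2, 4, 5, 6}) = 3
G(20) = mex({0, 1, 2, 3, 5, 6}) = 4
G(21) = mex({0, 1, 2, 3, 4, 6}) = 5
Observe that G(13)..G(21) = 0, 1, 2, 0, 1, 2, 3, 4, 5 repeats G(0)..G(8) = 0, 1, 2, 0, 1, 2, 3, 4, 5.
For k >= max(S) = 9, G(k) is determined by the previous 9 values G(k-9)..G(k-1); a window of 9 consecutive values has recurred shifted by 13, so by induction G(k + 13) = G(k) for all k >= 0: the sequence is periodic from the start with period 13.
One period: G(0..12) = 0, 1, 2, 0, 1, 2, 3, 4, 5, 3, 4, 5, 6.
28 mod 13 = 2, so G(28) = G(2) = 2.

2


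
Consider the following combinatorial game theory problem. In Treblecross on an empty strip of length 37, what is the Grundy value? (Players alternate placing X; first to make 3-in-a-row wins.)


Treblecross: place X on empty cells; 3-in-a-row wins.
Playing within two cells of an existing X lets the opponent win at once, so sensible play treats the cells i-2..i+2 around each X as dead. The player left with no safe cell loses, so this is a normal-play take-away game on strips of safe cells.
Placing X at cell i (0-indexed) of a strip of k safe cells leaves independent strips of sizes max(0, i-2) and max(0, k-i-3). Hence G(k) = mex{ G(max(0,i-2)) XOR G(max(0,k-i-3)) : 0 <= i < k }, with G(0) = 0.
G(1): splits (0,0):0^0=0 -> mex({0}) = 1
G(2): splits (0,0):0^0=0 -> mex({0}) = 1
G(3): splits (0,0):0^0=0 -> mex({0}) = 1
G(4): splits (0,1):0^1=1 (0,0):0^0=0 -> mex({0, 1}) = 2
G(5): splits (0,2):0^1=1 (0,1):0^1=1 (0,0):0^0=0 -> mex({0, 1}) = 2
G(6) = mex({1}) = 0
G(7) = mex({0, 1, 2}) = 3
G(8) = mex({0, 1, 2}) = 3
G(9) = mex({0, 2}) = 1
G(10) = mex({0, 2, 3}) = 1
G(11) = mex({0, 3}) = 1
G(12) = mex({1, 3}) = 0
G(13) = mex({0, 1, 2, 3}) = 4
G(14) = mex({0, 1, 2}) = 3
G(15) = mex({0, 1, 2}) = 3
G(16) = mex({0, 1, 2, 4}) = 3
G(17) = mex({0, 1, 3, 4}) = 2
G(18) = mex({0, 1, 3, 4}) = 2
G(19) = mex({0, 1, 3, 5}) = 2
G(20) = mex({0, 1, 2, 3, 5}) = 4
G(21) = mex({0, 1, 2, 3, 5}) = 4
G(22) = mex({1, 2, 6}) = 0
G(23) = mex({0, 1, 2, 3, 4, 6}) = 5
G(24) = mex({0, 1, 2, 3, 4}) = 5
G(25) = mex({0, 1, 3, 4, 7}) = 2
G(26) = mex({0, 1, 3, 4, 5, 7}) = 2
G(27) = mex({0, 1, 3, 5}) = 2
G(28) = mex({0, 1, 2, 5}) = 3
G(29) = mex({0, 1, 2, 4, 5, 6}) = 3
G(30) = mex({1, 2, 4, 6}) = 0
G(31) = mex({0, 1, 2, 3, 4, 6}) = 5
G(32) = mex({1, 2, 3, 4, 7}) = 0
G(33) = mex({0, 3, 7}) = 1
G(34) = mex({0, 2, 3, 5, 7}) = 1
G(35) = mex({0, 2, 3, 5, 6}) = 1
G(36) = mex({0, 1, 2, 5, 6}) = 3
G(37) = mex({0, 1, 2, 4, 5, 6}) = 3
Therefore G(37) = 3.

3


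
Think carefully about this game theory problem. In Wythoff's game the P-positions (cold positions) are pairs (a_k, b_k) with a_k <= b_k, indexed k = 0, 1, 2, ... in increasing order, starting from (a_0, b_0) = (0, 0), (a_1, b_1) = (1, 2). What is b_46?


By Wythoff's theorem, a_k = floor(k * phi) and b_k = floor(k * phi^2) = a_k + k, where phi = (1 + sqrt(5))/2 is the golden ratio.
phi = (1 + sqrt(5))/2 = 1.618034
phi^2 = phi + 1 = 2.618034
k = 46
k * phi^2 = 46 * 2.618034 = 120.429563
b_46 = floor(k * phi^2) = 120 (check: a_46 + k = 74 + 46 = 120)

120


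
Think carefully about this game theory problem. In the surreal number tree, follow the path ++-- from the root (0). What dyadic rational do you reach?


Sign expansion: ++--
Rule: track bounds (lo, hi), initially (-inf, +inf). On '+', the current value becomes lo and we move to the simplest number in (value, hi): value + 1 if hi = +inf, otherwise the midpoint (value + hi)/2. On '-', the current value becomes hi and we move to value - 1 if lo = -inf, otherwise the midpoint (lo + value)/2.
Start at 0.
Step 1: sign = +, move right. Bounds: (0, +inf). Value = 1
Step 2: sign = +, move right. Bounds: (1, +inf). Value = 2
Step 3: sign = -, move left. Bounds: (1, 2). Value = 3/2
Step 4: sign = -, move left. Bounds: (1, 3/2). Value = 5/4
The surreal number with sign expansion ++-- is 5/4.

5/4


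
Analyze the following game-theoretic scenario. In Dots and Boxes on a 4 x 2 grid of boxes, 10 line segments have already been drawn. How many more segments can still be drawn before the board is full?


Grid: 4 x 2 boxes, i.e. 5 rows and 3 columns of dots.
Horizontal edges: (rows + 1) * cols = 5 * 2 = 10
Vertical edges: rows * (cols + 1) = 4 * 3 = 12
Total edges: 10 + 12 = 22
Edges drawn: 10
Remaining: 22 - 10 = 12

12


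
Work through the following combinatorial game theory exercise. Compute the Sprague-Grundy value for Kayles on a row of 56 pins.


Kayles: a move removes 1 or 2 adjacent pins from a contiguous row.
Removing pins from a row of k leaves two independent rows (a, b) with a + b = k - 1 (one pin) or a + b = k - 2 (two pins); an end removal gives a = 0.
By Sprague-Grundy, G(k) = mex{ G(a) XOR G(b) } over all these splits. G(0) = 0.
G(1): splits (0,0):0^0=0 -> mex({0}) = 1
G(2): splits (0,1):0^1=1 (0,0):0^0=0 -> mex({0, 1}) = 2
G(3): splits (0,2):0^2=2 (1,1):1^1=0 (0,1):0^1=1 -> mex({0, 1, 2}) = 3
G(4): splits (0,3):0^3=3 (1,2):1^2=3 (0,2):0^2=2 (1,1):1^1=0 -> mex({0, 2, 3}) = 1
G(5): splits (0,4):0^1=1 (1,3):1^3=2 (2,2):2^2=0 (0,3):0^3=3 (1,2):1^2=3 -> mex({0, 1, 2, 3}) = 4
G(6) = mex({0, 1, 2, 4}) = 3
G(7) = mex({0, 1, 3, 4, 5}) = 2
G(8) = mex({0, 2, 3, 5, 6}) = 1
G(9) = mex({0, 1, 2, 3, 6, 7}) = 4
G(10) = mex({0, 1, 3, 4, 5, 7}) = 2
G(11) = mex({0, 1, 2, 3, 4, 5}) = 6
G(12) = mex({0, 1, 2, 3, 5, 6, 7}) = 4
G(13) = mex({0, 2, 3, 4, 6, 7}) = 1
G(14) = mex({0, 1, 4, 5, 6, 7}) = 2
G(15) = mex({0, 1, 2, 3, 4, 5, 6}) = 7
G(16) = mex({0, 2, 3, 5, 6, 7}) = 1
G(17) = mex({0, 1, 2, 3, 5, 6, 7}) = 4
G(18) = mex({0, 1, 2, 4, 5, 6}) = 3
G(19) = mex({0, 1, 3, 4, 5, 7}) = 2
G(20) = mex({0, 2, 3, 4, 5, 6, 7}) = 1
G(21) = mex({0, 1, 2, 3, 5, 6, 7}) = 4
G(22) = mex({0, 1, 2, 3, 4, 5, 7}) = 6
G(23) = mex({0, 1, 2, 3, 4, 5, 6}) = 7
G(24) = mex({0, 1, 2, 3, 5, 6, 7}) = 4
G(25) = mex({0, 2, 3, 4, 6, 7}) = 1
G(26) = mex({0, 1, 3, 4, 5, 6, 7}) = 2
G(27) = mex({0, 1, 2, 3, 4, 5, 6, 7}) = 8
G(28) = mex({0, 1, 2, 3, 4, 6, 7, 8}) = 5
G(29) = mex({0, 1, 2, 3, 5, 6, 7, 8, 9}) = 4
G(30) = mex({0, 1, 2, 3, 4, 5, 6, 9, 10}) = 7
G(31) = mex({0, 1, 3, 4, 5, 7, 10, 11}) = 2
G(32) = mex({0, 2, 3, 4, 5, 6, 7, 9, 11}) = 1
G(33) = mex({0, 1, 2, 3, 4, 5, 6, 7, 9, 12}) = 8
G(34) = mex({0, 1, 2, 3, 4, 5, 7, 8, 11, 12}) = 6
G(35) = mex({0, 1, 2, 3, 4, 5, 6, 8, 9, 10, 11}) = 7
G(36) = mex({0, 1, 2, 3, 5, 6, 7, 9, 10}) = 4
G(37) = mex({0, 2, 3, 4, 6, 7, 9, 10, 11, 12}) = 1
G(38) = mex({0, 1, 3, 4, 5, 6, 7, 9, 10, 11, 12}) = 2
G(39) = mex({0, 1, 2, 4, 5, 6, 7, 9, 10, 12, 14}) = 3
G(40) = mex({0, 2, 3, 4, 6, 7, 11, 12, 14}) = 1
G(41) = mex({0, 1, 2, 3, 5, 6, 7, 9, 10, 11, 12}) = 4
G(42) = mex({0, 1, 2, 3, 4, 5, 6, 9, 10}) = 7
G(43) = mex({0, 1, 3, 4, 5, 7, 9, 10, 12, 15}) = 2
G(44) = mex({0, 2, 3, 4, 5, 6, 7, 9, 10, 12, 15}) = 1
G(45) = mex({0, 1, 2, 3, 4, 5, 6, 7, 9, 10, 12, 14}) = 8
G(46) = mex({0, 1, 3, 4, 5, 7, 8, 11, 12, 14}) = 2
G(47) = mex({0, 1, 2, 3, 4, 5, 6, 8, 9, 10, 11, 12}) = 7
G(48) = mex({0, 1, 2, 3, 5, 6, 7, 9, 10}) = 4
G(49) = mex({0, 2, 3, 4, 6, 7, 9, 10, 11, 12, 15}) = 1
G(50) = mex({0, 1, 4, 5, 6, 7, 9, 11, 12, 14, 15}) = 2
G(51) = mex({0, 1, 2, 3, 4, 5, 6, 7, 9, 12, 14, 15}) = 8
G(52) = mex({0, 2, 3, 4, 5, 6, 7, 8, 11, 12, 15}) = 1
G(53) = mex({0, 1, 2, 3, 5, 6, 7, 8, 9, 10, 11, 12}) = 4
G(54) = mex({0, 1, 2, 3, 4, 5, 6, 9, 10}) = 7
G(55) = mex({0, 1, 3, 4, 5, 7, 9, 10, 11, 12}) = 2
G(56) = mex({0, 2, 3, 4, 5, 6, 7, 9, 10, 11, 12, 13, 14}) = 1
Therefore G(56) = 1.

1


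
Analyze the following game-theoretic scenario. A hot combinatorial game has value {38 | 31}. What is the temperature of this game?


The game is {38 | 31}, a switch {a | b} with numbers a > b.
Cooling {a | b} by t gives {a - t | b + t}, which stops being hot when a - t = b + t, i.e. at t = (a - b)/2. So the temperature of a switch is (a - b)/2.
Temperature = (Left option - Right option) / 2
= (38 - (31)) / 2
= 7 / 2
= 7/2

7/2


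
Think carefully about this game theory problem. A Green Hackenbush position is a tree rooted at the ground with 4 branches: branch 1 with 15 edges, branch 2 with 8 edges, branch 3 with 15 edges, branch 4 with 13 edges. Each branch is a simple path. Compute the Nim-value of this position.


The tree has 4 branches from the ground vertex.
In Green Hackenbush, the Nim-value of a simple path of length k is k.
Branch 1: length 15, Nim-value = 15
Branch 2: length 8, Nim-value = 8
Branch 3: length 15, Nim-value = 15
Branch 4: length 13, Nim-value = 13
Total Nim-value = XOR of all branch values:
0 XOR 15 = 15
15 XOR 8 = 7
7 XOR 15 = 8
8 XOR 13 = 5
Nim-value of the tree = 5

5


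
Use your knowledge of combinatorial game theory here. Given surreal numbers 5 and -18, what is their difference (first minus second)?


x = 5, y = -18
x - y = 5 - -18 = 23

23


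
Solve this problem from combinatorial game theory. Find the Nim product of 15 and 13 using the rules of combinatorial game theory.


Nim multiplication is bilinear over XOR: (u XOR v) * w = (u*w) XOR (v*w).
So we split each operand into its bit components and XOR the pairwise Nim products.
15 = 1 + 2 + 4 + 8 (as XOR of powers of 2).
13 = 1 + 4 + 8 (as XOR of powers of 2).
Using the standard Nim-product table on single bits:
  2*2 = 3,   2*4 = 8,   2*8 = 12,
  4*4 = 6,   4*8 = 11,  8*8 = 13,
and  1*x = x (identity), k*l = l*k (commutative).
Pairwise Nim products:
  1 * 1 = 1
  1 * 4 = 4
  1 * 8 = 8
  2 * 1 = 2
  2 * 4 = 8
  2 * 8 = 12
  4 * 1 = 4
  4 * 4 = 6
  4 * 8 = 11
  8 * 1 = 8
  8 * 4 = 11
  8 * 8 = 13
XOR them: 1 XOR 4 XOR 8 XOR 2 XOR 8 XOR 12 XOR 4 XOR 6 XOR 11 XOR 8 XOR 11 XOR 13 = 12.
Result: 15 * 13 = 12 (in Nim).

12


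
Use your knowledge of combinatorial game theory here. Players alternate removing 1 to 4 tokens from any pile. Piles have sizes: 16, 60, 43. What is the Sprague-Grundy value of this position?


Subtraction set: {1, 2, 3, 4}
For this subtraction set, G(n) = n mod 5 (period = max + 1 = 5).
Pile 1 (size 16): G(16) = 16 mod 5 = 1
Pile 2 (size 60): G(60) = 60 mod 5 = 0
Pile 3 (size 43): G(43) = 43 mod 5 = 3
Total Grundy value = XOR of all: 1 XOR 0 XOR 3 = 2

2


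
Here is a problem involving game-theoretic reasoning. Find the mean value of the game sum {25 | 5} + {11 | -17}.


G1 = {25 | 5}, G2 = {11 | -17}
Each is a switch {a | b} with numbers a > b; its mean value is (a + b)/2, and mean value is additive over game sums: m(G1 + G2) = m(G1) + m(G2).
Mean of G1 = (25 + (5))/2 = 30/2 = 15
Mean of G2 = (11 + (-17))/2 = -6/2 = -3
Mean of G1 + G2 = 15 + -3 = 12

12


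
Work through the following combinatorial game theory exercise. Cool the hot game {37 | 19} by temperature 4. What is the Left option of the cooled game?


Original game: {37 | 19} (a switch {a | b} with a > b).
Cooling by t (for t below the temperature (a - b)/2 = 9) taxes each move by t: {a | b} cooled by t is {a - t | b + t}.
Cooling amount: t = 4
Cooled Left option: 37 - 4 = 33
Cooled Right option: 19 + 4 = 23
Cooled game: {33 | 23}
Left option = 33

33


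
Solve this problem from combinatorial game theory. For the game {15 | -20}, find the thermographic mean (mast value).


Game = {15 | -20}, a switch {a | b} with numbers a > b.
Its thermograph has left wall a - t and right wall b + t, which meet at t = (a - b)/2, where both equal (a + b)/2. So the mast (mean value) is at (a + b)/2.
Mean = (15 + (-20))/2 = -5/2 = -5/2

-5/2


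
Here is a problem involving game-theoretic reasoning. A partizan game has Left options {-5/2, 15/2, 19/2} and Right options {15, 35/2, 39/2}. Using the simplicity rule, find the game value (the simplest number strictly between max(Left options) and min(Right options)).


Left options: {-5/2, 15/2, 19/2}, max = 19/2
Right options: {15, 35/2, 39/2}, min = 15
All options are numbers and max(Left) < min(Right), so by the simplicity theorem the value is the simplest (earliest-born) number strictly between 19/2 and 15.
Integers 10 through 14 all lie strictly between 19/2 and 15.
Among integers, the simplest (lowest birthday = smallest |n|; 0 is born on day 0, +-n on day n) is 10.
No non-integer in the interval can be simpler: if x is a non-integer in the interval, then floor(x) or ceil(x) also lies in the interval (the interval contains an integer), and both are proper prefixes of x's sign expansion, i.e. born earlier. So the game value is 10.
Game value = 10

10


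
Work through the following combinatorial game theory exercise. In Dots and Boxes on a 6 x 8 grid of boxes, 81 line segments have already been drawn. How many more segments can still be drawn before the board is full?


Grid: 6 x 8 boxes, i.e. 7 rows and 9 columns of dots.
Horizontal edges: (rows + 1) * cols = 7 * 8 = 56
Vertical edges: rows * (cols + 1) = 6 * 9 = 54
Total edges: 56 + 54 = 110
Edges drawn: 81
Remaining: 110 - 81 = 29

29


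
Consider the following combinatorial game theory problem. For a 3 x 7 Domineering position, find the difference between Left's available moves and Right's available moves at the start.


Board is 3 x 7 (rows x cols).
Left (vertical) placements: (rows-1) * cols = 2 * 7 = 14
Right (horizontal) placements: rows * (cols-1) = 3 * 6 = 18
Advantage = Left - Right = 14 - 18 = -4

-4


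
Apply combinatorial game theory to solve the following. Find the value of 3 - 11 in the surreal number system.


x = 3, y = 11
x - y = 3 - 11 = -8

-8


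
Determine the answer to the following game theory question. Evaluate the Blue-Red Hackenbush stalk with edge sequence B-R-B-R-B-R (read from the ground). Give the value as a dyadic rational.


Edges (from ground): B-R-B-R-B-R
By Berlekamp's sign-expansion rule, a Blue-Red Hackenbush stalk has the value of the surreal number whose sign sequence is the edge sequence with B -> + and R -> -.
Sign sequence: +-+-+-
Trace the sign expansion in the surreal number tree, starting from 0:
Edge 1: B (sign +) -> bounds (0, +inf), value = 1
Edge 2: R (sign -) -> bounds (0, 1), value = 1/2
Edge 3: B (sign +) -> bounds (1/2, 1), value = 3/4
Edge 4: R (sign -) -> bounds (1/2, 3/4), value = 5/8
Edge 5: B (sign +) -> bounds (5/8, 3/4), value = 11/16
Edge 6: R (sign -) -> bounds (5/8, 11/16), value = 21/32
Game value = 21/32

21/32


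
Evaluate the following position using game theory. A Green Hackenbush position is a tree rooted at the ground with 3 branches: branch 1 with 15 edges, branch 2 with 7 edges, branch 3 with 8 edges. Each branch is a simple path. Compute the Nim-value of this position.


The tree has 3 branches from the ground vertex.
In Green Hackenbush, the Nim-value of a simple path of length k is k.
Branch 1: length 15, Nim-value = 15
Branch 2: length 7, Nim-value = 7
Branch 3: length 8, Nim-value = 8
Total Nim-value = XOR of all branch values:
0 XOR 15 = 15
15 XOR 7 = 8
8 XOR 8 = 0
Nim-value of the tree = 0

0
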